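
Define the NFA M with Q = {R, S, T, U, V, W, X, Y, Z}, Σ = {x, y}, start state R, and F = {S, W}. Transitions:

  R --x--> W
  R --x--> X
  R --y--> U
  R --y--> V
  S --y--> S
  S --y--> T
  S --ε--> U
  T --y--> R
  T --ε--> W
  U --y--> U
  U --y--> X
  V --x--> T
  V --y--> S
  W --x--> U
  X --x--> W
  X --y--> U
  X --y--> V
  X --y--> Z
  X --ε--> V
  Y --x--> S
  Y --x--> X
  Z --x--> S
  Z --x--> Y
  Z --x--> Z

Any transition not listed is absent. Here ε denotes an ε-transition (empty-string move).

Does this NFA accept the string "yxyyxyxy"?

Start in {R}.
Read 'y': {R} → {U, V}.
Read 'x': {U, V} → {T, W}.
Read 'y': {T, W} → {R}.
Read 'y': {R} → {U, V}.
Read 'x': {U, V} → {T, W}.
Read 'y': {T, W} → {R}.
Read 'x': {R} → {V, W, X}.
Read 'y': {V, W, X} → {S, U, V, Z}.
The final set {S, U, V, Z} contains the accepting state S.

Yes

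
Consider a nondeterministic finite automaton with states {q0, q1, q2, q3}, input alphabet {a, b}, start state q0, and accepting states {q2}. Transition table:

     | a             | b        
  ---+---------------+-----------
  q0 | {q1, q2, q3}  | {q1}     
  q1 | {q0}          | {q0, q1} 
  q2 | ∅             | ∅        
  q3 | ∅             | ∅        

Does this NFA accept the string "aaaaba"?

Start in {q0}.
Read 'a': {q0} → {q1, q2, q3}.
Read 'a': {q1, q2, q3} → {q0}.
Read 'a': {q0} → {q1, q2, q3}.
Read 'a': {q1, q2, q3} → {q0}.
Read 'b': {q0} → {q1}.
Read 'a': {q1} → {q0}.
The final set {q0} contains no accepting state.

No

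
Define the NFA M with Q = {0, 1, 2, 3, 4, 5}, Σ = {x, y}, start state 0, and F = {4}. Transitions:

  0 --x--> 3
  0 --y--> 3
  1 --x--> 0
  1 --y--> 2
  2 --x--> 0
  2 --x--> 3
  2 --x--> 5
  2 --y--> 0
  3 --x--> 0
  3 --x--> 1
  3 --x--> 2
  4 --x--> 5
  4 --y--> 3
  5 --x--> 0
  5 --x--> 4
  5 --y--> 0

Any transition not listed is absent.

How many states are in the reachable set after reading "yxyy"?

2

Start in {0}.
Read 'y': {0} → {3}.
Read 'x': {3} → {0, 1, 2}.
Read 'y': {0, 1, 2} → {0, 2, 3}.
Read 'y': {0, 2, 3} → {0, 3}.
That set has 2 states.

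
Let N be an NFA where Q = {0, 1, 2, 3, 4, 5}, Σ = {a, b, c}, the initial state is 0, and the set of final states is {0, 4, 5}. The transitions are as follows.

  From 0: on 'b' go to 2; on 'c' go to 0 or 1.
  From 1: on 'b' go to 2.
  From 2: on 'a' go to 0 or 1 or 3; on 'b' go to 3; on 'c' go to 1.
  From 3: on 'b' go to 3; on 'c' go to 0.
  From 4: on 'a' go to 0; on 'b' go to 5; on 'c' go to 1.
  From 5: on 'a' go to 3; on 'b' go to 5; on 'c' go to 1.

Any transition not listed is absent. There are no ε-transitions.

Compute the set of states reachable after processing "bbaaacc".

∅

Start in {0}.
Read 'b': 0→{2}; now {2}.
Read 'b': 2→{3}; now {3}.
Read 'a': 3→∅; now ∅.
The set is empty and remains empty for the remaining 4 symbols.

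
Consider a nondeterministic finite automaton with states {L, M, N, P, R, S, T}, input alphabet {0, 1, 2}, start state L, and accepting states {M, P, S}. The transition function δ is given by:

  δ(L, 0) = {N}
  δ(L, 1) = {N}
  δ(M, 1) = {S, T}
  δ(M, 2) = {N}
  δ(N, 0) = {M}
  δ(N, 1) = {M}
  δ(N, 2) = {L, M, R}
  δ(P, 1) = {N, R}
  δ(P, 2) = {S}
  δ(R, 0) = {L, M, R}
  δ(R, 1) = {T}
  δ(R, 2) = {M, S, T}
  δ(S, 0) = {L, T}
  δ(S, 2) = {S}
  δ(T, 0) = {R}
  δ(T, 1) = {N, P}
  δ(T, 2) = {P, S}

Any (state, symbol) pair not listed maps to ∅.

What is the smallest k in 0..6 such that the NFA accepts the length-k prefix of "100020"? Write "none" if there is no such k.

Start in {L}.
Read '1': {L} → {N}.
Read '0': {N} → {M}.
None of the earlier sets intersect F, but {M} does.

2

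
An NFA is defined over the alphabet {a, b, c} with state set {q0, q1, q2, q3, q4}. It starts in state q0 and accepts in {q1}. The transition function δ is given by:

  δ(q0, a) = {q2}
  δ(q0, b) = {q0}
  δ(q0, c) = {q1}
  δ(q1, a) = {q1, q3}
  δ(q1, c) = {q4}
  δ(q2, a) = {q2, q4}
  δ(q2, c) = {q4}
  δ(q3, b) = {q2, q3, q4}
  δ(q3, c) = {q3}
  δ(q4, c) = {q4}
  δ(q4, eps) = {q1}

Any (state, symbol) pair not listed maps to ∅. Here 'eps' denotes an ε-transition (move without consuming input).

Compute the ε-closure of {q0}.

{q0}

Begin with {q0}.
No ε-moves leave this set, so the closure equals the set itself.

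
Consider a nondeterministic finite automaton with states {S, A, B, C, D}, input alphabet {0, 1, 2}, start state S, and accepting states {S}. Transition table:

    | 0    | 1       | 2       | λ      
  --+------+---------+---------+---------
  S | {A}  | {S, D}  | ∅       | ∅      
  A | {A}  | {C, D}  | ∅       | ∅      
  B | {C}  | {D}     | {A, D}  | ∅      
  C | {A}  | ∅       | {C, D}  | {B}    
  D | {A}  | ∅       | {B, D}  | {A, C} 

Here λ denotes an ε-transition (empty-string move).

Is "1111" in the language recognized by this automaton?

Yes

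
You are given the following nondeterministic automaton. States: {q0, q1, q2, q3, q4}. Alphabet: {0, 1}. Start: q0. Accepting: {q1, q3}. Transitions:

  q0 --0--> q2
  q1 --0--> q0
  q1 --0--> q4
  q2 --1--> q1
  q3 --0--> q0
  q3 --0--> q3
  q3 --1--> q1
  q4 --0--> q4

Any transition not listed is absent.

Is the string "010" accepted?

Start in {q0}.
Read '0': q0→{q2}; now {q2}.
Read '1': q2→{q1}; now {q1}.
Read '0': q1→{q0, q4}; now {q0, q4}.
The final set {q0, q4} contains no accepting state.

No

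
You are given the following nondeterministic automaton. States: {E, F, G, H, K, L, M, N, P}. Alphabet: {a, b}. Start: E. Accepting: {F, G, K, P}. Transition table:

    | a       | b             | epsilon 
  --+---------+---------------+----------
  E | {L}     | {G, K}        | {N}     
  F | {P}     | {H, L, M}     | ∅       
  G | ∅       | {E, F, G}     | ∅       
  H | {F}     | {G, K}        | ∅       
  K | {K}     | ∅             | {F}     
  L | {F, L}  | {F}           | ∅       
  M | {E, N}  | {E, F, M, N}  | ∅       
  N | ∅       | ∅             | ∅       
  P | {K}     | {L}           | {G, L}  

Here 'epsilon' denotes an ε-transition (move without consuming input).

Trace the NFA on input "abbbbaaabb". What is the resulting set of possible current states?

Start: ε-closure({E}) = {E, N}.
Read 'a': {E, N} → {L}.
Read 'b': {L} → {F}.
Read 'b': {F} → {H, L, M}.
Read 'b': {H, L, M} → {E, F, G, K, M, N}.
Read 'b': {E, F, G, K, M, N} → {E, F, G, H, K, L, M, N}.
Read 'a': {E, F, G, H, K, L, M, N} → {E, F, G, K, L, N, P}.
Read 'a': {E, F, G, K, L, N, P} → {F, G, K, L, P}.
Read 'a': {F, G, K, L, P} → {F, G, K, L, P}.
Read 'b': {F, G, K, L, P} → {E, F, G, H, L, M, N}.
Read 'b': {E, F, G, H, L, M, N} → {E, F, G, H, K, L, M, N}.

{E, F, G, H, K, L, M, N}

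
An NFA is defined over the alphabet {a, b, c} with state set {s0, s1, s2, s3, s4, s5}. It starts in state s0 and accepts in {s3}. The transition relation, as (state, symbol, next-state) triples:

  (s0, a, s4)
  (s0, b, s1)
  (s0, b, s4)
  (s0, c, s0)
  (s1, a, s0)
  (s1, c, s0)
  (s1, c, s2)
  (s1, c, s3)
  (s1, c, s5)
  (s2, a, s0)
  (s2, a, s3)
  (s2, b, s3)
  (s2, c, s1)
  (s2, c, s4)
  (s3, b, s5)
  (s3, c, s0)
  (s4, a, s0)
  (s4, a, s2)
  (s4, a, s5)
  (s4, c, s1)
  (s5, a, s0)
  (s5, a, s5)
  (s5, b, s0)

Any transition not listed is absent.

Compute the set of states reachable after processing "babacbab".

Start in {s0}.
Read 'b': {s0} → {s1, s4}.
Read 'a': {s1, s4} → {s0, s2, s5}.
Read 'b': {s0, s2, s5} → {s0, s1, s3, s4}.
Read 'a': {s0, s1, s3, s4} → {s0, s2, s4, s5}.
Read 'c': {s0, s2, s4, s5} → {s0, s1, s4}.
Read 'b': {s0, s1, s4} → {s1, s4}.
Read 'a': {s1, s4} → {s0, s2, s5}.
Read 'b': {s0, s2, s5} → {s0, s1, s3, s4}.

{s0, s1, s3, s4}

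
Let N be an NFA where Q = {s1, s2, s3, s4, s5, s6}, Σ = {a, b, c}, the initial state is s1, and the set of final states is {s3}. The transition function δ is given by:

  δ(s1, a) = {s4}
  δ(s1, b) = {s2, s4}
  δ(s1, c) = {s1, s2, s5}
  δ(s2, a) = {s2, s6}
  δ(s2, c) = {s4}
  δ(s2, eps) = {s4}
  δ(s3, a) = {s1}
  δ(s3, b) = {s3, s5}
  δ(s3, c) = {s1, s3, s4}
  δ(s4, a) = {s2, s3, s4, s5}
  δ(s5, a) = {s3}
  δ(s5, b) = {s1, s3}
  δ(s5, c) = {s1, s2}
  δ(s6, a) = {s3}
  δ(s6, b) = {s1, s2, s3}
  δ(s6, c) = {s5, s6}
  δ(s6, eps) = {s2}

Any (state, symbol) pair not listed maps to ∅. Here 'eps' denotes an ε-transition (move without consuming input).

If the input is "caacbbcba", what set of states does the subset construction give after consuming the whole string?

{s1, s2, s3, s4, s5, s6}

Start in {s1}.
Read 'c': {s1} → {s1, s2, s4, s5}.
Read 'a': {s1, s2, s4, s5} → {s2, s3, s4, s5, s6}.
Read 'a': {s2, s3, s4, s5, s6} → {s1, s2, s3, s4, s5, s6}.
Read 'c': {s1, s2, s3, s4, s5, s6} → {s1, s2, s3, s4, s5, s6}.
Read 'b': {s1, s2, s3, s4, s5, s6} → {s1, s2, s3, s4, s5}.
Read 'b': {s1, s2, s3, s4, s5} → {s1, s2, s3, s4, s5}.
Read 'c': {s1, s2, s3, s4, s5} → {s1, s2, s3, s4, s5}.
Read 'b': {s1, s2, s3, s4, s5} → {s1, s2, s3, s4, s5}.
Read 'a': {s1, s2, s3, s4, s5} → {s1, s2, s3, s4, s5, s6}.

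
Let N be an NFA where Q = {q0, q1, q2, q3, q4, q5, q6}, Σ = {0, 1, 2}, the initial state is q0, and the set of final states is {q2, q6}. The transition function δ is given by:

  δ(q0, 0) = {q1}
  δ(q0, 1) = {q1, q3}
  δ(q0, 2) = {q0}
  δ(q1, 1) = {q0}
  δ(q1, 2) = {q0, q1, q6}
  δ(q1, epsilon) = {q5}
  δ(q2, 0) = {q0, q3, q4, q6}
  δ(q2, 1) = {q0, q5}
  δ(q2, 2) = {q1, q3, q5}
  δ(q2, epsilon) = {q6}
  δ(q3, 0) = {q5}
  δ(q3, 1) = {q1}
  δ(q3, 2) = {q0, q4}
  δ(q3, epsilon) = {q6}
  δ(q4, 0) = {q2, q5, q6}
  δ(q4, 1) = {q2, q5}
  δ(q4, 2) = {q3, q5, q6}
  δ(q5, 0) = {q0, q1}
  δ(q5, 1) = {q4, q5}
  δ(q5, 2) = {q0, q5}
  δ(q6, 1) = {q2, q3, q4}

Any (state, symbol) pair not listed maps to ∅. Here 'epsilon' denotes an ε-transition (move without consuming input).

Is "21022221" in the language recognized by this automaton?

Start in {q0}.
Read '2': q0→{q0}; now {q0}.
Read '1': q0→{q1, q3}; union {q1, q3}; ε-closure = {q1, q3, q5, q6}.
Read '0': q1→∅, q3→{q5}, q5→{q0, q1}, q6→∅; now {q0, q1, q5}.
Read '2': q0→{q0}, q1→{q0, q1, q6}, q5→{q0, q5}; now {q0, q1, q5, q6}.
Read '2': q0→{q0}, q1→{q0, q1, q6}, q5→{q0, q5}, q6→∅; now {q0, q1, q5, q6}.
Read '2': q0→{q0}, q1→{q0, q1, q6}, q5→{q0, q5}, q6→∅; now {q0, q1, q5, q6}.
Read '2': q0→{q0}, q1→{q0, q1, q6}, q5→{q0, q5}, q6→∅; now {q0, q1, q5, q6}.
Read '1': q0→{q1, q3}, q1→{q0}, q5→{q4, q5}, q6→{q2, q3, q4}; union {q0, q1, q2, q3, q4, q5}; ε-closure = {q0, q1, q2, q3, q4, q5, q6}.
The final set {q0, q1, q2, q3, q4, q5, q6} contains the accepting states q2, q6.

Yes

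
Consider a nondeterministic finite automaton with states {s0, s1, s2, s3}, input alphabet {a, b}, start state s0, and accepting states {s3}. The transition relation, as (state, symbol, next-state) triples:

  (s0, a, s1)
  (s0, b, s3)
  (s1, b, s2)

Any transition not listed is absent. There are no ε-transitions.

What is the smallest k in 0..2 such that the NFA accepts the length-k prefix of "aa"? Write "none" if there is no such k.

none

Start in {s0}.
Read 'a': {s0} → {s1}.
Read 'a': {s1} → ∅.
No reachable set along the way intersects F.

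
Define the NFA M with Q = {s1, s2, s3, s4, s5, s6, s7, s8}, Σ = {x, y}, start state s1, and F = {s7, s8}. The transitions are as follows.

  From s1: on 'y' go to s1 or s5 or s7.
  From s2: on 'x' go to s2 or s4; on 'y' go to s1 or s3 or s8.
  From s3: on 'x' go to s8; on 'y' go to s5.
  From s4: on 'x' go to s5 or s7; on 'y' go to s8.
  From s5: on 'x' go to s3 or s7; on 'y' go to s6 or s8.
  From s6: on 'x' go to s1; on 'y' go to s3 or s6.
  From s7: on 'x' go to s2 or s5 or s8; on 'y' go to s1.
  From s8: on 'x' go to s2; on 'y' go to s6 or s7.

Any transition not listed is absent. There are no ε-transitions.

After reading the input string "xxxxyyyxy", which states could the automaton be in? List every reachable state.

∅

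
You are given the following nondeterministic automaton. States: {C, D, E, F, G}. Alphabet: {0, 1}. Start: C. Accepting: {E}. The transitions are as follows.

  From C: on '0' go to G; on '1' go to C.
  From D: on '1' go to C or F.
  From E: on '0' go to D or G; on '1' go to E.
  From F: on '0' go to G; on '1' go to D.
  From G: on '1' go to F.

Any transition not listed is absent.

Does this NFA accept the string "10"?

Start in {C}.
Read '1': C→{C}; now {C}.
Read '0': C→{G}; now {G}.
The final set {G} contains no accepting state.

No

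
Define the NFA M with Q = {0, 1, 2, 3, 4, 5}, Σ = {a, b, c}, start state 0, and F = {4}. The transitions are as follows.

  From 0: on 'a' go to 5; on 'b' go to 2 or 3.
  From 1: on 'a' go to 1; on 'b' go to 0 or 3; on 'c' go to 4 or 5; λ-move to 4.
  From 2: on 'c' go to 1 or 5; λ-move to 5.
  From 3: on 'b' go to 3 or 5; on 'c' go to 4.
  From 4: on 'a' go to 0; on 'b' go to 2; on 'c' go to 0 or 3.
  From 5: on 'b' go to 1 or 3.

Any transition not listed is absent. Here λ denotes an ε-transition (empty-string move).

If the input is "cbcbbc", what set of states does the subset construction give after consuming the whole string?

Start in {0}.
Read 'c': 0→∅; now ∅.
The set is empty and remains empty for the remaining 5 symbols.

∅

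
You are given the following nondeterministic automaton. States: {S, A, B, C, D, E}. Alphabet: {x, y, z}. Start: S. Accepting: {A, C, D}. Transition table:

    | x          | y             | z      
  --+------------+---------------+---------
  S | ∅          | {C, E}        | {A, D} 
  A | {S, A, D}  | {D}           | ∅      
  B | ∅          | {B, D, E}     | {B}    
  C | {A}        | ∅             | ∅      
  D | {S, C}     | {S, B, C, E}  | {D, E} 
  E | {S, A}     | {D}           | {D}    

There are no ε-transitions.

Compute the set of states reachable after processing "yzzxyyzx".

Start in {S}.
Read 'y': S→{C, E}; now {C, E}.
Read 'z': C→∅, E→{D}; now {D}.
Read 'z': D→{D, E}; now {D, E}.
Read 'x': D→{S, C}, E→{S, A}; now {S, A, C}.
Read 'y': S→{C, E}, A→{D}, C→∅; now {C, D, E}.
Read 'y': C→∅, D→{S, B, C, E}, E→{D}; now {S, B, C, D, E}.
Read 'z': S→{A, D}, B→{B}, C→∅, D→{D, E}, E→{D}; now {A, B, D, E}.
Read 'x': A→{S, A, D}, B→∅, D→{S, C}, E→{S, A}; now {S, A, C, D}.

{S, A, C, D}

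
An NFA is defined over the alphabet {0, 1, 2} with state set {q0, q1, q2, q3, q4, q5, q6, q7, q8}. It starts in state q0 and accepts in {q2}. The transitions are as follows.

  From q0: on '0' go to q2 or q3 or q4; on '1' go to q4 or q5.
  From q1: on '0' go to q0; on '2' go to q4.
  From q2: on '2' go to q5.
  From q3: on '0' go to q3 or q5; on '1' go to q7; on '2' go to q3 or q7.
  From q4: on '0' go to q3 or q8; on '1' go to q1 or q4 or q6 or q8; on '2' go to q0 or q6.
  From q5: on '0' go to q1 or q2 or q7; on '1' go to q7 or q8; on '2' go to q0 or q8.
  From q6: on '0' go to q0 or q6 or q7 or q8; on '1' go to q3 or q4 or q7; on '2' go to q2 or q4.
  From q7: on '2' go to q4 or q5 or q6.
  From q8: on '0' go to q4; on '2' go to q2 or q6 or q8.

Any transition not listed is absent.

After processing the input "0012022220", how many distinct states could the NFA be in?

9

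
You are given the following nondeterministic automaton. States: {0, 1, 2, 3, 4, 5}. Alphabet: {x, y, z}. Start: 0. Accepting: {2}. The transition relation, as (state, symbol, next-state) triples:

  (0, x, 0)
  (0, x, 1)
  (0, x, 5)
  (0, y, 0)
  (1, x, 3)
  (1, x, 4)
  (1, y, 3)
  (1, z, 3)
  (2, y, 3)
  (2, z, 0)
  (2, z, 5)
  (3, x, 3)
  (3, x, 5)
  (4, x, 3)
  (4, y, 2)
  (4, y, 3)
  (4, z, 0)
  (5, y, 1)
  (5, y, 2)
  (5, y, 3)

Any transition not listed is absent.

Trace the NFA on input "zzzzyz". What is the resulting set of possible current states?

Start in {0}.
Read 'z': 0→∅; now ∅.
The set is empty and remains empty for the remaining 5 symbols.

∅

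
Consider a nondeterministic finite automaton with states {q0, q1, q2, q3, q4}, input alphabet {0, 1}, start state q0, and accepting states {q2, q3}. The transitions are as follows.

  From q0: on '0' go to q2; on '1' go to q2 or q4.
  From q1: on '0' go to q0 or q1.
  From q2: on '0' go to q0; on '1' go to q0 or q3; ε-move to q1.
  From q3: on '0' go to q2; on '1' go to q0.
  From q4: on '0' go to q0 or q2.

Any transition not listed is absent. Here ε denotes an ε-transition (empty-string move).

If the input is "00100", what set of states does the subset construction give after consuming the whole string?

{q0, q1, q2}

Start in {q0}.
Read '0': q0→{q2}; union {q2}; ε-closure = {q1, q2}.
Read '0': q1→{q0, q1}, q2→{q0}; now {q0, q1}.
Read '1': q0→{q2, q4}, q1→∅; union {q2, q4}; ε-closure = {q1, q2, q4}.
Read '0': q1→{q0, q1}, q2→{q0}, q4→{q0, q2}; now {q0, q1, q2}.
Read '0': q0→{q2}, q1→{q0, q1}, q2→{q0}; now {q0, q1, q2}.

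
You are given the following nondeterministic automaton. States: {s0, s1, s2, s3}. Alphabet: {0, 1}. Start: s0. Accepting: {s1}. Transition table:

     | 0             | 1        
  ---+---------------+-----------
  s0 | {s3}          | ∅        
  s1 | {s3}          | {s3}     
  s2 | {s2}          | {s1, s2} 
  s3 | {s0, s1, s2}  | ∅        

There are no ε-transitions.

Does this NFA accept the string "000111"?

Start in {s0}.
Read '0': s0→{s3}; now {s3}.
Read '0': s3→{s0, s1, s2}; now {s0, s1, s2}.
Read '0': s0→{s3}, s1→{s3}, s2→{s2}; now {s2, s3}.
Read '1': s2→{s1, s2}, s3→∅; now {s1, s2}.
Read '1': s1→{s3}, s2→{s1, s2}; now {s1, s2, s3}.
Read '1': s1→{s3}, s2→{s1, s2}, s3→∅; now {s1, s2, s3}.
The final set {s1, s2, s3} contains the accepting state s1.

Yes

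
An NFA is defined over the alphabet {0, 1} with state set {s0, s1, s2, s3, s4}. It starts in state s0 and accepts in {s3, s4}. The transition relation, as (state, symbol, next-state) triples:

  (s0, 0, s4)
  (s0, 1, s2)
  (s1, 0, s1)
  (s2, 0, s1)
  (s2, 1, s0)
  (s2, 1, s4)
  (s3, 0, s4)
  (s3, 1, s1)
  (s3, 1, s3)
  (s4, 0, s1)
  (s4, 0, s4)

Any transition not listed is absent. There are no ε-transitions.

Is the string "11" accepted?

Yes

Start in {s0}.
Read '1': s0→{s2}; now {s2}.
Read '1': s2→{s0, s4}; now {s0, s4}.
The final set {s0, s4} contains the accepting state s4.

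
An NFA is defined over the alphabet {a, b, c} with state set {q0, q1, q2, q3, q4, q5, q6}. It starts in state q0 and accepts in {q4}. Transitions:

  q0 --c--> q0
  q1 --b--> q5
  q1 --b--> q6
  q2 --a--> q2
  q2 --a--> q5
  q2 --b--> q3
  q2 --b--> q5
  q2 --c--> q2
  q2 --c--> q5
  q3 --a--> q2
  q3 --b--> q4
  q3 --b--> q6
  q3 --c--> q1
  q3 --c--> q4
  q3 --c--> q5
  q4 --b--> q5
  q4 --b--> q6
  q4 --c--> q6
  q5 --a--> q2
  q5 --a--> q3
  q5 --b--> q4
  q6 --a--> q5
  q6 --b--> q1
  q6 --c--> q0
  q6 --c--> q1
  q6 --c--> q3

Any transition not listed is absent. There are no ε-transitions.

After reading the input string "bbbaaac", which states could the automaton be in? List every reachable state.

∅

Start in {q0}.
Read 'b': {q0} → ∅.
The set is empty and remains empty for the remaining 6 symbols.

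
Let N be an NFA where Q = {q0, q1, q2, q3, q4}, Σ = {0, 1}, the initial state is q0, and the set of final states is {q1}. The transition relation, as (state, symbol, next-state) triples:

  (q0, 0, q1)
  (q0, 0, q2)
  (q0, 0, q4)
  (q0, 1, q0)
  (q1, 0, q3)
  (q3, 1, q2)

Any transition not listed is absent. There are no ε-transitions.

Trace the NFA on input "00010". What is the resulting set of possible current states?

∅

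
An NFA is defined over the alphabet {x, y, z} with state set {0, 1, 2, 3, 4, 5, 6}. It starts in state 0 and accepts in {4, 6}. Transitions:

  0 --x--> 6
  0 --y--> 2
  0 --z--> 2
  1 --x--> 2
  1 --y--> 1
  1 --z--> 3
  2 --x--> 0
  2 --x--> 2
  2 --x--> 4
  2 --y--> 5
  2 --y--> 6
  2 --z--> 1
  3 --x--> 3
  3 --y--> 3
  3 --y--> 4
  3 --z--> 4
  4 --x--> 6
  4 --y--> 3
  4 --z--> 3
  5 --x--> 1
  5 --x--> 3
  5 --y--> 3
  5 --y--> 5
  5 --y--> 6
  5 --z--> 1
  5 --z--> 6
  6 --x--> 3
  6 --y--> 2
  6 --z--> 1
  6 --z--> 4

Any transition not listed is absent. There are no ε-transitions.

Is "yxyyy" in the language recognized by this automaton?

Start in {0}.
Read 'y': {0} → {2}.
Read 'x': {2} → {0, 2, 4}.
Read 'y': {0, 2, 4} → {2, 3, 5, 6}.
Read 'y': {2, 3, 5, 6} → {2, 3, 4, 5, 6}.
Read 'y': {2, 3, 4, 5, 6} → {2, 3, 4, 5, 6}.
The final set {2, 3, 4, 5, 6} contains the accepting states 4, 6.

Yes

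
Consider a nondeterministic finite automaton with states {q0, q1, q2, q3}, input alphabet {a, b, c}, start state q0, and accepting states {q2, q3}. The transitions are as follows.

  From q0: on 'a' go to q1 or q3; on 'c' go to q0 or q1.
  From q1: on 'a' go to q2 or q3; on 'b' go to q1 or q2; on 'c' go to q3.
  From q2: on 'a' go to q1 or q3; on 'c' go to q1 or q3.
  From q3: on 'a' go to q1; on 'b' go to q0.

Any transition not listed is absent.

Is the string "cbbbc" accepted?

Start in {q0}.
Read 'c': {q0} → {q0, q1}.
Read 'b': {q0, q1} → {q1, q2}.
Read 'b': {q1, q2} → {q1, q2}.
Read 'b': {q1, q2} → {q1, q2}.
Read 'c': {q1, q2} → {q1, q3}.
The final set {q1, q3} contains the accepting state q3.

Yes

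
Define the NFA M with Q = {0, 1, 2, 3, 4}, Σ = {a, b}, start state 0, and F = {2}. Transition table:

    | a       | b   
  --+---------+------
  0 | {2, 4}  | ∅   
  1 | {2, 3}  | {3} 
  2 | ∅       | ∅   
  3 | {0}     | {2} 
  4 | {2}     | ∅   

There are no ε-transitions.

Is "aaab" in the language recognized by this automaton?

No

Start in {0}.
Read 'a': 0→{2, 4}; now {2, 4}.
Read 'a': 2→∅, 4→{2}; now {2}.
Read 'a': 2→∅; now ∅.
The set is empty and remains empty for the remaining 1 symbol.
The final set ∅ contains no accepting state.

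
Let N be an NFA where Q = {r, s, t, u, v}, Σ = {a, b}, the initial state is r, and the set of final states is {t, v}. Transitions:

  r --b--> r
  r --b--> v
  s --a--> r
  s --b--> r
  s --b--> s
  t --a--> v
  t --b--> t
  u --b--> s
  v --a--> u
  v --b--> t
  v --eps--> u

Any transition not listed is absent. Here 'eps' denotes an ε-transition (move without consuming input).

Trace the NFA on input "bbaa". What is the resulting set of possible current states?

{u}

Start in {r}.
Read 'b': r→{r, v}; union {r, v}; ε-closure = {r, u, v}.
Read 'b': r→{r, v}, u→{s}, v→{t}; union {r, s, t, v}; ε-closure = {r, s, t, u, v}.
Read 'a': r→∅, s→{r}, t→{v}, u→∅, v→{u}; now {r, u, v}.
Read 'a': r→∅, u→∅, v→{u}; now {u}.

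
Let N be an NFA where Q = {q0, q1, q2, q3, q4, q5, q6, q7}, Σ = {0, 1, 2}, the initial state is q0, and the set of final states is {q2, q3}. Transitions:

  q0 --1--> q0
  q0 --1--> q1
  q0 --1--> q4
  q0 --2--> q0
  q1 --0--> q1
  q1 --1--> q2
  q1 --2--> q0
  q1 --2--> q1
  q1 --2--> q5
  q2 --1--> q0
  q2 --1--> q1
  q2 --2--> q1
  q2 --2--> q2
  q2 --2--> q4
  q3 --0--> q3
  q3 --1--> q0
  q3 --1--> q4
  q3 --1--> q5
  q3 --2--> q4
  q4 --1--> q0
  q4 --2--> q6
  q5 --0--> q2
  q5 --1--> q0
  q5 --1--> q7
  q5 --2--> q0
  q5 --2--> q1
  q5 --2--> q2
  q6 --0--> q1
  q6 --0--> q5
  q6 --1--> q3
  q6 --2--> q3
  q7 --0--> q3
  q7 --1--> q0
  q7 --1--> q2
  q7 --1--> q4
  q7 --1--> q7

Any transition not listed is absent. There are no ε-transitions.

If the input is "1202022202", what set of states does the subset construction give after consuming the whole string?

Start in {q0}.
Read '1': q0→{q0, q1, q4}; now {q0, q1, q4}.
Read '2': q0→{q0}, q1→{q0, q1, q5}, q4→{q6}; now {q0, q1, q5, q6}.
Read '0': q0→∅, q1→{q1}, q5→{q2}, q6→{q1, q5}; now {q1, q2, q5}.
Read '2': q1→{q0, q1, q5}, q2→{q1, q2, q4}, q5→{q0, q1, q2}; now {q0, q1, q2, q4, q5}.
Read '0': q0→∅, q1→{q1}, q2→∅, q4→∅, q5→{q2}; now {q1, q2}.
Read '2': q1→{q0, q1, q5}, q2→{q1, q2, q4}; now {q0, q1, q2, q4, q5}.
Read '2': q0→{q0}, q1→{q0, q1, q5}, q2→{q1, q2, q4}, q4→{q6}, q5→{q0, q1, q2}; now {q0, q1, q2, q4, q5, q6}.
Read '2': q0→{q0}, q1→{q0, q1, q5}, q2→{q1, q2, q4}, q4→{q6}, q5→{q0, q1, q2}, q6→{q3}; now {q0, q1, q2, q3, q4, q5, q6}.
Read '0': q0→∅, q1→{q1}, q2→∅, q3→{q3}, q4→∅, q5→{q2}, q6→{q1, q5}; now {q1, q2, q3, q5}.
Read '2': q1→{q0, q1, q5}, q2→{q1, q2, q4}, q3→{q4}, q5→{q0, q1, q2}; now {q0, q1, q2, q4, q5}.

{q0, q1, q2, q4, q5}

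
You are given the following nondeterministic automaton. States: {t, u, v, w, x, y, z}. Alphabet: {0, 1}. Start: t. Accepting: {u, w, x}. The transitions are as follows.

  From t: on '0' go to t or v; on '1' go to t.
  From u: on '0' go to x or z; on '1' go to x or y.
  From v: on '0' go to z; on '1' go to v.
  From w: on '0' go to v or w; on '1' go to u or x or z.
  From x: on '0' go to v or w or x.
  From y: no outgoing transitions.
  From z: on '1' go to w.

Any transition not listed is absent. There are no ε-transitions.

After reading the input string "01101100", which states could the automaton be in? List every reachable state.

Start in {t}.
Read '0': {t} → {t, v}.
Read '1': {t, v} → {t, v}.
Read '1': {t, v} → {t, v}.
Read '0': {t, v} → {t, v, z}.
Read '1': {t, v, z} → {t, v, w}.
Read '1': {t, v, w} → {t, u, v, x, z}.
Read '0': {t, u, v, x, z} → {t, v, w, x, z}.
Read '0': {t, v, w, x, z} → {t, v, w, x, z}.

{t, v, w, x, z}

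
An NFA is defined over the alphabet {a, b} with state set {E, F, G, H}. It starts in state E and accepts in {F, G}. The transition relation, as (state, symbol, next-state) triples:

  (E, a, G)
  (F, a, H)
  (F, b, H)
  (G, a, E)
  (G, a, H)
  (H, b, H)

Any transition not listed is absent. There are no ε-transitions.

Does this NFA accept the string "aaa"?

Yes

Start in {E}.
Read 'a': E→{G}; now {G}.
Read 'a': G→{E, H}; now {E, H}.
Read 'a': E→{G}, H→∅; now {G}.
The final set {G} contains the accepting state G.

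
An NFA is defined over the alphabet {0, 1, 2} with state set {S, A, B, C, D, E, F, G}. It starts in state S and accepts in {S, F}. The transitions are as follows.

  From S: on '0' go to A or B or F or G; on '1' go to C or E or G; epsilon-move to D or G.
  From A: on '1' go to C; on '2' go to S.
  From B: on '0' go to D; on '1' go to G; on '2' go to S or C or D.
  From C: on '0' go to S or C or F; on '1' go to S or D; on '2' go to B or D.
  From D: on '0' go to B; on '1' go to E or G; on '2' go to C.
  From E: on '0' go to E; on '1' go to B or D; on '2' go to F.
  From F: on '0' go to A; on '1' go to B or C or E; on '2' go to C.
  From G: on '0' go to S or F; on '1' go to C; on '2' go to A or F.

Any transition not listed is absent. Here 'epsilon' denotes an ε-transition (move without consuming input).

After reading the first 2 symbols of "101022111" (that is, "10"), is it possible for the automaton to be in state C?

Start: ε-closure({S}) = {S, D, G}.
Read '1': S→{C, E, G}, D→{E, G}, G→{C}; now {C, E, G}.
Read '0': C→{S, C, F}, E→{E}, G→{S, F}; union {S, C, E, F}; ε-closure = {S, C, D, E, F, G}.
State C is in {S, C, D, E, F, G}.

Yes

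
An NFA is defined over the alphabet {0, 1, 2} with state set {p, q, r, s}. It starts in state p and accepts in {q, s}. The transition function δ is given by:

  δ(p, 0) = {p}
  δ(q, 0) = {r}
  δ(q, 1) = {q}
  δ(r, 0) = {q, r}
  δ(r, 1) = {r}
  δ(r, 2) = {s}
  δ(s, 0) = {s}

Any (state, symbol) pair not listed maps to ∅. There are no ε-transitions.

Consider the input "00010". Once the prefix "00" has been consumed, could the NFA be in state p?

Yes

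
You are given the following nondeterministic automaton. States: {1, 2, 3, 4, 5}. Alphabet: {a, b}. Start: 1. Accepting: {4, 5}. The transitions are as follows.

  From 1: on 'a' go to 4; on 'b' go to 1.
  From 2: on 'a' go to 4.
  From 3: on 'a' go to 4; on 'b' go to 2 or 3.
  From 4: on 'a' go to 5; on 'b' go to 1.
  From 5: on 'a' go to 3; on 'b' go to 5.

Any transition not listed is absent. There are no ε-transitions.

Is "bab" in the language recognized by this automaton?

Start in {1}.
Read 'b': 1→{1}; now {1}.
Read 'a': 1→{4}; now {4}.
Read 'b': 4→{1}; now {1}.
The final set {1} contains no accepting state.

No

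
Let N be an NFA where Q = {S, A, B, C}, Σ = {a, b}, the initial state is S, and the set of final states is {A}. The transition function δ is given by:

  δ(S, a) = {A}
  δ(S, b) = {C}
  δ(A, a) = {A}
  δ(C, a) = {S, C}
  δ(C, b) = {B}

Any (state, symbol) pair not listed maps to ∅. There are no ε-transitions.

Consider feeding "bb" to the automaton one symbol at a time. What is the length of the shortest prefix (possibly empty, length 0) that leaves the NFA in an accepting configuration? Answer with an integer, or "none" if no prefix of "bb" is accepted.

Start in {S}.
Read 'b': {S} → {C}.
Read 'b': {C} → {B}.
No reachable set along the way intersects F.

none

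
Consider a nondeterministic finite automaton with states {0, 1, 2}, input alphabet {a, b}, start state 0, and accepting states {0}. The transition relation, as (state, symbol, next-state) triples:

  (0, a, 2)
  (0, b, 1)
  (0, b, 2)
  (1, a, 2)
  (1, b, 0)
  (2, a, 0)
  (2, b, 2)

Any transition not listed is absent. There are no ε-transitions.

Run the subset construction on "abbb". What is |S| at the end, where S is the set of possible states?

Start in {0}.
Read 'a': 0→{2}; now {2}.
Read 'b': 2→{2}; now {2}.
Read 'b': 2→{2}; now {2}.
Read 'b': 2→{2}; now {2}.
That set has 1 state.

1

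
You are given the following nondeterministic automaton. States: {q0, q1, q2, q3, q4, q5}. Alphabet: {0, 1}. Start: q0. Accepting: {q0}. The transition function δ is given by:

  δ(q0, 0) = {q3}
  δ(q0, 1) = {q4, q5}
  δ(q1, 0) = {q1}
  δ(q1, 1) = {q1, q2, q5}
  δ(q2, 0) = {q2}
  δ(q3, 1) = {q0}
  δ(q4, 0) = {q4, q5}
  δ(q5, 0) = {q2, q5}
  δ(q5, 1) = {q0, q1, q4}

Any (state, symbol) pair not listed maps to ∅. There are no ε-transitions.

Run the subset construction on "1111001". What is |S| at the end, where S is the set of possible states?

5

Start in {q0}.
Read '1': q0→{q4, q5}; now {q4, q5}.
Read '1': q4→∅, q5→{q0, q1, q4}; now {q0, q1, q4}.
Read '1': q0→{q4, q5}, q1→{q1, q2, q5}, q4→∅; now {q1, q2, q4, q5}.
Read '1': q1→{q1, q2, q5}, q2→∅, q4→∅, q5→{q0, q1, q4}; now {q0, q1, q2, q4, q5}.
Read '0': q0→{q3}, q1→{q1}, q2→{q2}, q4→{q4, q5}, q5→{q2, q5}; now {q1, q2, q3, q4, q5}.
Read '0': q1→{q1}, q2→{q2}, q3→∅, q4→{q4, q5}, q5→{q2, q5}; now {q1, q2, q4, q5}.
Read '1': q1→{q1, q2, q5}, q2→∅, q4→∅, q5→{q0, q1, q4}; now {q0, q1, q2, q4, q5}.
That set has 5 states.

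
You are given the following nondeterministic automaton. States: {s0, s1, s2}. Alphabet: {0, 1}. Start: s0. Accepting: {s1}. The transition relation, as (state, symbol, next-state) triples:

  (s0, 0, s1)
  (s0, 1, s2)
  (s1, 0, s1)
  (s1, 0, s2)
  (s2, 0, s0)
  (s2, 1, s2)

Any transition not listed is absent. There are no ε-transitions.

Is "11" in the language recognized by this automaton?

No

Start in {s0}.
Read '1': {s0} → {s2}.
Read '1': {s2} → {s2}.
The final set {s2} contains no accepting state.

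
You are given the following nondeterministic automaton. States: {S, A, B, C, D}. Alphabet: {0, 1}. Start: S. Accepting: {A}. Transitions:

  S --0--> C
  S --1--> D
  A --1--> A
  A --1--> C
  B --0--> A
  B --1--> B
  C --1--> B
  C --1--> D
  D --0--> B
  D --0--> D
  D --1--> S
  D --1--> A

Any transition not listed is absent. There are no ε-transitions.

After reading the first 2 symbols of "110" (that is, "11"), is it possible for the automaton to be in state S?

Yes

Start in {S}.
Read '1': {S} → {D}.
Read '1': {D} → {S, A}.
State S is in {S, A}.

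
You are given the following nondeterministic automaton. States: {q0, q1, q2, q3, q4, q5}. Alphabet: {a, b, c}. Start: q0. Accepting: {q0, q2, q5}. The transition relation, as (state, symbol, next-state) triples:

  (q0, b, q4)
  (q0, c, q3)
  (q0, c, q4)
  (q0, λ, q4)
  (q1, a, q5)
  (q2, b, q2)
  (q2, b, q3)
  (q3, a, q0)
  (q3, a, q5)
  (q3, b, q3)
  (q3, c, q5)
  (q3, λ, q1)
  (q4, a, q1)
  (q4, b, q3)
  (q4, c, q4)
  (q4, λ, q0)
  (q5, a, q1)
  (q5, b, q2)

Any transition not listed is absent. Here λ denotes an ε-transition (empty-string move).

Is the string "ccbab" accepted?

Yes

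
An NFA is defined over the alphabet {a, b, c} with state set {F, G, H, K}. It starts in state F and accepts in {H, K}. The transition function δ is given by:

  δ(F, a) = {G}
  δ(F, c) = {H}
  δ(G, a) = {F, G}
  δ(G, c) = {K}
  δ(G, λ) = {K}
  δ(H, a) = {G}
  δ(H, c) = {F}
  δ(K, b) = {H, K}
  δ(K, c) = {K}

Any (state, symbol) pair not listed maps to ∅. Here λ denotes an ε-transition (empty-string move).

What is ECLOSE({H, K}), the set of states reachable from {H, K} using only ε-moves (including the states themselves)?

Begin with {H, K}.
No ε-moves leave this set, so the closure equals the set itself.

{H, K}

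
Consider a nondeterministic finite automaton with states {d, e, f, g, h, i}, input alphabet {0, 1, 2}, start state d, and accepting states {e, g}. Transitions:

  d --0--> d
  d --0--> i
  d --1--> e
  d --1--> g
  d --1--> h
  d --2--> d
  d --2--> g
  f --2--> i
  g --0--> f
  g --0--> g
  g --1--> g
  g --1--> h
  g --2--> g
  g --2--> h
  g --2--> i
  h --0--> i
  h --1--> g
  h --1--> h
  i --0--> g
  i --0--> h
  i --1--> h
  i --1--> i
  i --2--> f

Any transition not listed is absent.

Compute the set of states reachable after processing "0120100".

{f, g, h, i}

Start in {d}.
Read '0': d→{d, i}; now {d, i}.
Read '1': d→{e, g, h}, i→{h, i}; now {e, g, h, i}.
Read '2': e→∅, g→{g, h, i}, h→∅, i→{f}; now {f, g, h, i}.
Read '0': f→∅, g→{f, g}, h→{i}, i→{g, h}; now {f, g, h, i}.
Read '1': f→∅, g→{g, h}, h→{g, h}, i→{h, i}; now {g, h, i}.
Read '0': g→{f, g}, h→{i}, i→{g, h}; now {f, g, h, i}.
Read '0': f→∅, g→{f, g}, h→{i}, i→{g, h}; now {f, g, h, i}.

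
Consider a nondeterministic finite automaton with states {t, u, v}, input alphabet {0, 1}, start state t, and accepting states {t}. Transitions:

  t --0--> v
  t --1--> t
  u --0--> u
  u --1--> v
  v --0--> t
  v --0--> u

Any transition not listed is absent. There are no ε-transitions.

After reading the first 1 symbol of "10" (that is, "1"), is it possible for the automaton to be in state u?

No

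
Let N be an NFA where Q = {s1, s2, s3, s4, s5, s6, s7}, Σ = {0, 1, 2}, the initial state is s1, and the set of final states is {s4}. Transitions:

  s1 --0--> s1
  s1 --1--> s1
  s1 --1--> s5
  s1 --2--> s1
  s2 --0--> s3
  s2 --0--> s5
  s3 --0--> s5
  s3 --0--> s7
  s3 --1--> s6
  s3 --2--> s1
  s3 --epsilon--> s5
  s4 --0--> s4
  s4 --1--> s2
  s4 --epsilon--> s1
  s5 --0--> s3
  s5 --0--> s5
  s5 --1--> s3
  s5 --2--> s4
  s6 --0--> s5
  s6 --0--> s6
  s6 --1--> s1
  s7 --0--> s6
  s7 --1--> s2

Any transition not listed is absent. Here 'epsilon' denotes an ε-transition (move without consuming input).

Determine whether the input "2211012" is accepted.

Yes

Start in {s1}.
Read '2': {s1} → {s1}.
Read '2': {s1} → {s1}.
Read '1': {s1} → {s1, s5}.
Read '1': {s1, s5} → {s1, s3, s5}.
Read '0': {s1, s3, s5} → {s1, s3, s5, s7}.
Read '1': {s1, s3, s5, s7} → {s1, s2, s3, s5, s6}.
Read '2': {s1, s2, s3, s5, s6} → {s1, s4}.
The final set {s1, s4} contains the accepting state s4.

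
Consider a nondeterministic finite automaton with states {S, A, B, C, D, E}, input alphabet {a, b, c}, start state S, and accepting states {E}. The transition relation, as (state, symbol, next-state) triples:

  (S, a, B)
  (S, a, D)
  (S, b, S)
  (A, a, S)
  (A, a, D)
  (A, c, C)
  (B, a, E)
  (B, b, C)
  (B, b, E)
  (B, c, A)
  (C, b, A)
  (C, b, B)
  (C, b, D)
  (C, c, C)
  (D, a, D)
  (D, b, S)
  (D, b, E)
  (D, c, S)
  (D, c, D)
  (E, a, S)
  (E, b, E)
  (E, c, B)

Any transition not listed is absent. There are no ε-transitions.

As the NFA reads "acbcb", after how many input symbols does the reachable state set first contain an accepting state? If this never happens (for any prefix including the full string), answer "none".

Start in {S}.
Read 'a': S→{B, D}; now {B, D}.
Read 'c': B→{A}, D→{S, D}; now {S, A, D}.
Read 'b': S→{S}, A→∅, D→{S, E}; now {S, E}.
None of the earlier sets intersect F, but {S, E} does.

3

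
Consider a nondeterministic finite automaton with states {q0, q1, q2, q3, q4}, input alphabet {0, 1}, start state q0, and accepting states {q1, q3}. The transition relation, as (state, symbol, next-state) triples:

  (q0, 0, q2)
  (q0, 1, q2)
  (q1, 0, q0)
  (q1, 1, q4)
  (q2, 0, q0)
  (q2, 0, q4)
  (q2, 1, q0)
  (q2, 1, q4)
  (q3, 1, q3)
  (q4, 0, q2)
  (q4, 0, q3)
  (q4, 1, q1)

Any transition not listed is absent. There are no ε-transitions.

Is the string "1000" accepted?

No

Start in {q0}.
Read '1': q0→{q2}; now {q2}.
Read '0': q2→{q0, q4}; now {q0, q4}.
Read '0': q0→{q2}, q4→{q2, q3}; now {q2, q3}.
Read '0': q2→{q0, q4}, q3→∅; now {q0, q4}.
The final set {q0, q4} contains no accepting state.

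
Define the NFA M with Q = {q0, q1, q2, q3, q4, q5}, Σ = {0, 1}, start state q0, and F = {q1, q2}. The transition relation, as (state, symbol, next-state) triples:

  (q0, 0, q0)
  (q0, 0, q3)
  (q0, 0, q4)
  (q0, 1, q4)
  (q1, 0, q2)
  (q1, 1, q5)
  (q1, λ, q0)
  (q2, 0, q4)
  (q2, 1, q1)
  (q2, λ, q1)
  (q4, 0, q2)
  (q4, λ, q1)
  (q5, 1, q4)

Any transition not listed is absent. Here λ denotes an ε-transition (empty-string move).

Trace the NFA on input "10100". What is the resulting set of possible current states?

{q0, q1, q2, q3, q4}

Start in {q0}.
Read '1': {q0} → {q0, q1, q4}.
Read '0': {q0, q1, q4} → {q0, q1, q2, q3, q4}.
Read '1': {q0, q1, q2, q3, q4} → {q0, q1, q4, q5}.
Read '0': {q0, q1, q4, q5} → {q0, q1, q2, q3, q4}.
Read '0': {q0, q1, q2, q3, q4} → {q0, q1, q2, q3, q4}.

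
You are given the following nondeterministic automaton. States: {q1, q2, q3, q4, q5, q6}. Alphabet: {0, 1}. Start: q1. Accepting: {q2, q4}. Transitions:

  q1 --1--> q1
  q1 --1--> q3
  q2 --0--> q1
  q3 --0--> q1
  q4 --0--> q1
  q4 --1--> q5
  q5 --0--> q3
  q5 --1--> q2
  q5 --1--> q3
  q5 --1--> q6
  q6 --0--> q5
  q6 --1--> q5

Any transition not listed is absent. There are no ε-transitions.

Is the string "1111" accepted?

No

Start in {q1}.
Read '1': {q1} → {q1, q3}.
Read '1': {q1, q3} → {q1, q3}.
Read '1': {q1, q3} → {q1, q3}.
Read '1': {q1, q3} → {q1, q3}.
The final set {q1, q3} contains no accepting state.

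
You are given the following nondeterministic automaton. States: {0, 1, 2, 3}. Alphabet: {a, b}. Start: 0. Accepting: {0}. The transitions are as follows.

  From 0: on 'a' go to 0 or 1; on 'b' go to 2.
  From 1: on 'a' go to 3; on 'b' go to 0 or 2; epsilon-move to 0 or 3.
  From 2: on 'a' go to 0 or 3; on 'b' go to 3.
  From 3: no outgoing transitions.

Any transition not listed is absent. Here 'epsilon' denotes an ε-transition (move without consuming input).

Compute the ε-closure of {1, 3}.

Begin with {1, 3}.
ε-move 1 → 0; add 0.

{0, 1, 3}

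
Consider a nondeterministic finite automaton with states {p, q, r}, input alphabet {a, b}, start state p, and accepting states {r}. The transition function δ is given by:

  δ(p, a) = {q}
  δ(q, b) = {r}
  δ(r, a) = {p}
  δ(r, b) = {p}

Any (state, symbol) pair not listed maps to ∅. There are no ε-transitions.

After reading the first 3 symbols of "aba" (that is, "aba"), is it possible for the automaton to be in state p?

Yes

Start in {p}.
Read 'a': p→{q}; now {q}.
Read 'b': q→{r}; now {r}.
Read 'a': r→{p}; now {p}.
State p is in {p}.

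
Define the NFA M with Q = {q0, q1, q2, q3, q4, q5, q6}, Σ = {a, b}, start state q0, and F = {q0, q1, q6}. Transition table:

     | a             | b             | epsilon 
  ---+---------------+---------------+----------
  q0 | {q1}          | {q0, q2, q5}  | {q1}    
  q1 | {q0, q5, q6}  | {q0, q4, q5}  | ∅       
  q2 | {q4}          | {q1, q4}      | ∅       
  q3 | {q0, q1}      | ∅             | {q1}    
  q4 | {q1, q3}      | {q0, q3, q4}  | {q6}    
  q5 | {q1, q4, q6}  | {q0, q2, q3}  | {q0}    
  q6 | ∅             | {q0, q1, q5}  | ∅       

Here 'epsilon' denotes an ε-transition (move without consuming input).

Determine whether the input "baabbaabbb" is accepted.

Yes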